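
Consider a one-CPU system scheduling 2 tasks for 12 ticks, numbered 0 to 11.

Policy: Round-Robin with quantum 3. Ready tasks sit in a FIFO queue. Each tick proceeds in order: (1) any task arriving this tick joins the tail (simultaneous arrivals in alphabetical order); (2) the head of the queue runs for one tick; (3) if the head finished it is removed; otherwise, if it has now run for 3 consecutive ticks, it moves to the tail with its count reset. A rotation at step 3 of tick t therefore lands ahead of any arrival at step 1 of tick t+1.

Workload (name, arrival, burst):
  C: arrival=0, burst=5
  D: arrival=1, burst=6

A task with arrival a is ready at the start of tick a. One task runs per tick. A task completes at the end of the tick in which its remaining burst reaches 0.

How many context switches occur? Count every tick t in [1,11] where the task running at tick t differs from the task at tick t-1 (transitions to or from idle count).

t=0: queue=[C] q_used=0 → run C
t=1: queue=[C,D] q_used=1 → run C
t=2: queue=[C,D] q_used=2 → run C
t=3: queue=[D,C] q_used=0 → run D
t=4: queue=[D,C] q_used=1 → run D
t=5: queue=[D,C] q_used=2 → run D
t=6: queue=[C,D] q_used=0 → run C
t=7: queue=[C,D] q_used=1 → run C
t=8: queue=[D] q_used=0 → run D
t=9: queue=[D] q_used=1 → run D
t=10: queue=[D] q_used=2 → run D
t=11: (idle)

context switches = 4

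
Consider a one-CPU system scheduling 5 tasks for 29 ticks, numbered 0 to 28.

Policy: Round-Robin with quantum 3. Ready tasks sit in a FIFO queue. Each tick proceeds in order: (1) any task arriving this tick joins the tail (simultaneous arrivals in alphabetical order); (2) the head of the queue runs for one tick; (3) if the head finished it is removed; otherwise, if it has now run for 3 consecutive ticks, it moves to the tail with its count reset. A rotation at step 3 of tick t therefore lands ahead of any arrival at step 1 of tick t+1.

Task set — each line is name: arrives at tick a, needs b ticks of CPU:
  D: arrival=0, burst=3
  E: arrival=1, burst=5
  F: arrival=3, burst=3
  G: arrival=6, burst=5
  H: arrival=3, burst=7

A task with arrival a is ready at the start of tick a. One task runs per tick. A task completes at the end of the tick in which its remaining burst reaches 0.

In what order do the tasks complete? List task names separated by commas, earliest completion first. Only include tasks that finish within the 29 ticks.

completion order = D, F, E, G, H

t=0: queue=[D] q_used=0 → run D
t=1: queue=[D,E] q_used=1 → run D
t=2: queue=[D,E] q_used=2 → run D
t=3: queue=[E,F,H] q_used=0 → run E
t=4: queue=[E,F,H] q_used=1 → run E
t=5: queue=[E,F,H] q_used=2 → run E
t=6: queue=[F,H,E,G] q_used=0 → run F
t=7: queue=[F,H,E,G] q_used=1 → run F
t=8: queue=[F,H,E,G] q_used=2 → run F
t=9: queue=[H,E,G] q_used=0 → run H
t=10: queue=[H,E,G] q_used=1 → run H
t=11: queue=[H,E,G] q_used=2 → run H
t=12: queue=[E,G,H] q_used=0 → run E
t=13: queue=[E,G,H] q_used=1 → run E
t=14: queue=[G,H] q_used=0 → run G
t=15: queue=[G,H] q_used=1 → run G
t=16: queue=[G,H] q_used=2 → run G
t=17: queue=[H,G] q_used=0 → run H
t=18: queue=[H,G] q_used=1 → run H
t=19: queue=[H,G] q_used=2 → run H
t=20: queue=[G,H] q_used=0 → run G
t=21: queue=[G,H] q_used=1 → run G
t=22: queue=[H] q_used=0 → run H
t=23: (idle)
t=24: (idle)
t=25: (idle)
t=26: (idle)
t=27: (idle)
t=28: (idle)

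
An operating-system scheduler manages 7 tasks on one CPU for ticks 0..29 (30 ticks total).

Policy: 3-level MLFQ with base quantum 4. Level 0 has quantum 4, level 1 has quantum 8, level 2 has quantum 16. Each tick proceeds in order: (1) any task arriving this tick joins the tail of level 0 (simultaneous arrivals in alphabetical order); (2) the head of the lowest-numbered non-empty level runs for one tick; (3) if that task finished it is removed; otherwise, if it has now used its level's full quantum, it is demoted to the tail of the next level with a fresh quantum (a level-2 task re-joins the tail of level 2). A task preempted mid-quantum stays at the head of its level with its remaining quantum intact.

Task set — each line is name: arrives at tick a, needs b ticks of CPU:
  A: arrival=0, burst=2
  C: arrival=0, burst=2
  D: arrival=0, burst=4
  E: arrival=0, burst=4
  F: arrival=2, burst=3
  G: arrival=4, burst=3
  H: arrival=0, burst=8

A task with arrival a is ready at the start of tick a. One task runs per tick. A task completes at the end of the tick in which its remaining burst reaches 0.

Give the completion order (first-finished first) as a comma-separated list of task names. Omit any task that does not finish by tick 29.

t=0: L0/L1/L2 = ACDEH/-/- → run A
t=1: L0/L1/L2 = ACDEH/-/- → run A
t=2: L0/L1/L2 = CDEHF/-/- → run C
t=3: L0/L1/L2 = CDEHF/-/- → run C
t=4: L0/L1/L2 = DEHFG/-/- → run D
t=5: L0/L1/L2 = DEHFG/-/- → run D
t=6: L0/L1/L2 = DEHFG/-/- → run D
t=7: L0/L1/L2 = DEHFG/-/- → run D
t=8: L0/L1/L2 = EHFG/-/- → run E
t=9: L0/L1/L2 = EHFG/-/- → run E
t=10: L0/L1/L2 = EHFG/-/- → run E
t=11: L0/L1/L2 = EHFG/-/- → run E
t=12: L0/L1/L2 = HFG/-/- → run H
t=13: L0/L1/L2 = HFG/-/- → run H
t=14: L0/L1/L2 = HFG/-/- → run H
t=15: L0/L1/L2 = HFG/-/- → run H
t=16: L0/L1/L2 = FG/H/- → run F
t=17: L0/L1/L2 = FG/H/- → run F
t=18: L0/L1/L2 = FG/H/- → run F
t=19: L0/L1/L2 = G/H/- → run G
t=20: L0/L1/L2 = G/H/- → run G
t=21: L0/L1/L2 = G/H/- → run G
t=22: L0/L1/L2 = -/H/- → run H
t=23: L0/L1/L2 = -/H/- → run H
t=24: L0/L1/L2 = -/H/- → run H
t=25: L0/L1/L2 = -/H/- → run H
t=26: (idle)
t=27: (idle)
t=28: (idle)
t=29: (idle)

completion order = A, C, D, E, F, G, H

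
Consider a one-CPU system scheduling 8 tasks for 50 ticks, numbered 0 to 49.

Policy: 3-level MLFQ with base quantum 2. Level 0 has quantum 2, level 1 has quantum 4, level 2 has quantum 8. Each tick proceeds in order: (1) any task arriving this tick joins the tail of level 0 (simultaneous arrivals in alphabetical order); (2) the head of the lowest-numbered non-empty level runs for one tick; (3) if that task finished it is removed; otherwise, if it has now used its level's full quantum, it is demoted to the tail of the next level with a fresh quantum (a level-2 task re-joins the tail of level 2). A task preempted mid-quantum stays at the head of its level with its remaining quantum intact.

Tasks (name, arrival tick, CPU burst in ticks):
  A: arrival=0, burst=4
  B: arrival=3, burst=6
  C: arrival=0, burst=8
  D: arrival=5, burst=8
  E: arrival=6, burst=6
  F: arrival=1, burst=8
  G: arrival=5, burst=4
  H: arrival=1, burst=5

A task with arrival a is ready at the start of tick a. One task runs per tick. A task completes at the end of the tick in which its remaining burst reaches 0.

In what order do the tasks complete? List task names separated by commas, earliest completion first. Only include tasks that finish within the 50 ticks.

completion order = A, H, B, G, E, C, F, D

t=0: L0/L1/L2 = AC/-/- → run A
t=1: L0/L1/L2 = ACFH/-/- → run A
t=2: L0/L1/L2 = CFH/A/- → run C
t=3: L0/L1/L2 = CFHB/A/- → run C
t=4: L0/L1/L2 = FHB/AC/- → run F
t=5: L0/L1/L2 = FHBDG/AC/- → run F
t=6: L0/L1/L2 = HBDGE/ACF/- → run H
t=7: L0/L1/L2 = HBDGE/ACF/- → run H
t=8: L0/L1/L2 = BDGE/ACFH/- → run B
t=9: L0/L1/L2 = BDGE/ACFH/- → run B
t=10: L0/L1/L2 = DGE/ACFHB/- → run D
t=11: L0/L1/L2 = DGE/ACFHB/- → run D
t=12: L0/L1/L2 = GE/ACFHBD/- → run G
t=13: L0/L1/L2 = GE/ACFHBD/- → run G
t=14: L0/L1/L2 = E/ACFHBDG/- → run E
t=15: L0/L1/L2 = E/ACFHBDG/- → run E
t=16: L0/L1/L2 = -/ACFHBDGE/- → run A
t=17: L0/L1/L2 = -/ACFHBDGE/- → run A
t=18: L0/L1/L2 = -/CFHBDGE/- → run C
t=19: L0/L1/L2 = -/CFHBDGE/- → run C
t=20: L0/L1/L2 = -/CFHBDGE/- → run C
t=21: L0/L1/L2 = -/CFHBDGE/- → run C
t=22: L0/L1/L2 = -/FHBDGE/C → run F
t=23: L0/L1/L2 = -/FHBDGE/C → run F
t=24: L0/L1/L2 = -/FHBDGE/C → run F
t=25: L0/L1/L2 = -/FHBDGE/C → run F
t=26: L0/L1/L2 = -/HBDGE/CF → run H
t=27: L0/L1/L2 = -/HBDGE/CF → run H
t=28: L0/L1/L2 = -/HBDGE/CF → run H
t=29: L0/L1/L2 = -/BDGE/CF → run B
t=30: L0/L1/L2 = -/BDGE/CF → run B
t=31: L0/L1/L2 = -/BDGE/CF → run B
t=32: L0/L1/L2 = -/BDGE/CF → run B
t=33: L0/L1/L2 = -/DGE/CF → run D
t=34: L0/L1/L2 = -/DGE/CF → run D
t=35: L0/L1/L2 = -/DGE/CF → run D
t=36: L0/L1/L2 = -/DGE/CF → run D
t=37: L0/L1/L2 = -/GE/CFD → run G
t=38: L0/L1/L2 = -/GE/CFD → run G
t=39: L0/L1/L2 = -/E/CFD → run E
t=40: L0/L1/L2 = -/E/CFD → run E
t=41: L0/L1/L2 = -/E/CFD → run E
t=42: L0/L1/L2 = -/E/CFD → run E
t=43: L0/L1/L2 = -/-/CFD → run C
t=44: L0/L1/L2 = -/-/CFD → run C
t=45: L0/L1/L2 = -/-/FD → run F
t=46: L0/L1/L2 = -/-/FD → run F
t=47: L0/L1/L2 = -/-/D → run D
t=48: L0/L1/L2 = -/-/D → run D
t=49: (idle)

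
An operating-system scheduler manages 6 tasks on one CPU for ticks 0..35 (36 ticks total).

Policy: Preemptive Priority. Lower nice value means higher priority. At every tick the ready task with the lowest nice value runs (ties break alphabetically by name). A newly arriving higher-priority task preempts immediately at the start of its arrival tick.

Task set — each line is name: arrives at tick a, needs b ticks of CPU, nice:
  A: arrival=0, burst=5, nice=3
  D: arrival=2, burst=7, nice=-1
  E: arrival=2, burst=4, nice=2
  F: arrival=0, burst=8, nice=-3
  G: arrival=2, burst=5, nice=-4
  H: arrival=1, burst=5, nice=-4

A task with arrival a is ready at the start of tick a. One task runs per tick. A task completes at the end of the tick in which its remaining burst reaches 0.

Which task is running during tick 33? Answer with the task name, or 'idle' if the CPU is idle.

t=0: ready={A,F} → run F
t=1: ready={A,F,H} → run H
t=2: ready={A,D,E,F,G,H} → run G
t=3: ready={A,D,E,F,G,H} → run G
t=4: ready={A,D,E,F,G,H} → run G
t=5: ready={A,D,E,F,G,H} → run G
t=6: ready={A,D,E,F,G,H} → run G
t=7: ready={A,D,E,F,H} → run H
t=8: ready={A,D,E,F,H} → run H
t=9: ready={A,D,E,F,H} → run H
t=10: ready={A,D,E,F,H} → run H
t=11: ready={A,D,E,F} → run F
t=12: ready={A,D,E,F} → run F
t=13: ready={A,D,E,F} → run F
t=14: ready={A,D,E,F} → run F
t=15: ready={A,D,E,F} → run F
t=16: ready={A,D,E,F} → run F
t=17: ready={A,D,E,F} → run F
t=18: ready={A,D,E} → run D
t=19: ready={A,D,E} → run D
t=20: ready={A,D,E} → run D
t=21: ready={A,D,E} → run D
t=22: ready={A,D,E} → run D
t=23: ready={A,D,E} → run D
t=24: ready={A,D,E} → run D
t=25: ready={A,E} → run E
t=26: ready={A,E} → run E
t=27: ready={A,E} → run E
t=28: ready={A,E} → run E
t=29: ready={A} → run A
t=30: ready={A} → run A
t=31: ready={A} → run A
t=32: ready={A} → run A
t=33: ready={A} → run A
t=34: (idle)
t=35: (idle)

running at tick 33 = A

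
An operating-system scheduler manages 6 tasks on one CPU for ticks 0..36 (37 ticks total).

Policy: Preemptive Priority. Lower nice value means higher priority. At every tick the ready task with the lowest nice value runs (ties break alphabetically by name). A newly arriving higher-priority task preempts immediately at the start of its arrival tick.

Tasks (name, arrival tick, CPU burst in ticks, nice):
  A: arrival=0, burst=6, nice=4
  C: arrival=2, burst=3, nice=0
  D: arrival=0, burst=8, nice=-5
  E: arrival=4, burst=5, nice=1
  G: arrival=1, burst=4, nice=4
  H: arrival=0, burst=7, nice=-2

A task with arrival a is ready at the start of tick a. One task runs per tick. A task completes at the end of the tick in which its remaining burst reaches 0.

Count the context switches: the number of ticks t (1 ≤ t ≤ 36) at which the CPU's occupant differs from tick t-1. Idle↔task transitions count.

context switches = 6

t=0: ready={A,D,H} → run D
t=1: ready={A,D,G,H} → run D
t=2: ready={A,C,D,G,H} → run D
t=3: ready={A,C,D,G,H} → run D
t=4: ready={A,C,D,E,G,H} → run D
t=5: ready={A,C,D,E,G,H} → run D
t=6: ready={A,C,D,E,G,H} → run D
t=7: ready={A,C,D,E,G,H} → run D
t=8: ready={A,C,E,G,H} → run H
t=9: ready={A,C,E,G,H} → run H
t=10: ready={A,C,E,G,H} → run H
t=11: ready={A,C,E,G,H} → run H
t=12: ready={A,C,E,G,H} → run H
t=13: ready={A,C,E,G,H} → run H
t=14: ready={A,C,E,G,H} → run H
t=15: ready={A,C,E,G} → run C
t=16: ready={A,C,E,G} → run C
t=17: ready={A,C,E,G} → run C
t=18: ready={A,E,G} → run E
t=19: ready={A,E,G} → run E
t=20: ready={A,E,G} → run E
t=21: ready={A,E,G} → run E
t=22: ready={A,E,G} → run E
t=23: ready={A,G} → run A
t=24: ready={A,G} → run A
t=25: ready={A,G} → run A
t=26: ready={A,G} → run A
t=27: ready={A,G} → run A
t=28: ready={A,G} → run A
t=29: ready={G} → run G
t=30: ready={G} → run G
t=31: ready={G} → run G
t=32: ready={G} → run G
t=33: (idle)
t=34: (idle)
t=35: (idle)
t=36: (idle)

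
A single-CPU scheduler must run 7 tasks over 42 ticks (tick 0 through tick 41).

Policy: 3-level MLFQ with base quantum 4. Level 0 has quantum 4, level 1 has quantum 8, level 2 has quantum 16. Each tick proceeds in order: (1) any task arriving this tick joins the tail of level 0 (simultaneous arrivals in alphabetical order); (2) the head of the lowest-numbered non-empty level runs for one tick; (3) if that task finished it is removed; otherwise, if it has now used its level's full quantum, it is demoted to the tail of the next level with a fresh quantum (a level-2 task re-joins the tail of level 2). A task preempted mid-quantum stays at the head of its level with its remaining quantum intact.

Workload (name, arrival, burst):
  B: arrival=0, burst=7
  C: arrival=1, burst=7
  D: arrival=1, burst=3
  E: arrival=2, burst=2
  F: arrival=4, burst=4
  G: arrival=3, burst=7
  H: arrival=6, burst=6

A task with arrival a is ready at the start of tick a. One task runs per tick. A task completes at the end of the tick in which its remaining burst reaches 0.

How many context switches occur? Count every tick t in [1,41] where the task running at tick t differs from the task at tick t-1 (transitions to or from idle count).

context switches = 11

t=0: L0/L1/L2 = B/-/- → run B
t=1: L0/L1/L2 = BCD/-/- → run B
t=2: L0/L1/L2 = BCDE/-/- → run B
t=3: L0/L1/L2 = BCDEG/-/- → run B
t=4: L0/L1/L2 = CDEGF/B/- → run C
t=5: L0/L1/L2 = CDEGF/B/- → run C
t=6: L0/L1/L2 = CDEGFH/B/- → run C
t=7: L0/L1/L2 = CDEGFH/B/- → run C
t=8: L0/L1/L2 = DEGFH/BC/- → run D
t=9: L0/L1/L2 = DEGFH/BC/- → run D
t=10: L0/L1/L2 = DEGFH/BC/- → run D
t=11: L0/L1/L2 = EGFH/BC/- → run E
t=12: L0/L1/L2 = EGFH/BC/- → run E
t=13: L0/L1/L2 = GFH/BC/- → run G
t=14: L0/L1/L2 = GFH/BC/- → run G
t=15: L0/L1/L2 = GFH/BC/- → run G
t=16: L0/L1/L2 = GFH/BC/- → run G
t=17: L0/L1/L2 = FH/BCG/- → run F
t=18: L0/L1/L2 = FH/BCG/- → run F
t=19: L0/L1/L2 = FH/BCG/- → run F
t=20: L0/L1/L2 = FH/BCG/- → run F
t=21: L0/L1/L2 = H/BCG/- → run H
t=22: L0/L1/L2 = H/BCG/- → run H
t=23: L0/L1/L2 = H/BCG/- → run H
t=24: L0/L1/L2 = H/BCG/- → run H
t=25: L0/L1/L2 = -/BCGH/- → run B
t=26: L0/L1/L2 = -/BCGH/- → run B
t=27: L0/L1/L2 = -/BCGH/- → run B
t=28: L0/L1/L2 = -/CGH/- → run C
t=29: L0/L1/L2 = -/CGH/- → run C
t=30: L0/L1/L2 = -/CGH/- → run C
t=31: L0/L1/L2 = -/GH/- → run G
t=32: L0/L1/L2 = -/GH/- → run G
t=33: L0/L1/L2 = -/GH/- → run G
t=34: L0/L1/L2 = -/H/- → run H
t=35: L0/L1/L2 = -/H/- → run H
t=36: (idle)
t=37: (idle)
t=38: (idle)
t=39: (idle)
t=40: (idle)
t=41: (idle)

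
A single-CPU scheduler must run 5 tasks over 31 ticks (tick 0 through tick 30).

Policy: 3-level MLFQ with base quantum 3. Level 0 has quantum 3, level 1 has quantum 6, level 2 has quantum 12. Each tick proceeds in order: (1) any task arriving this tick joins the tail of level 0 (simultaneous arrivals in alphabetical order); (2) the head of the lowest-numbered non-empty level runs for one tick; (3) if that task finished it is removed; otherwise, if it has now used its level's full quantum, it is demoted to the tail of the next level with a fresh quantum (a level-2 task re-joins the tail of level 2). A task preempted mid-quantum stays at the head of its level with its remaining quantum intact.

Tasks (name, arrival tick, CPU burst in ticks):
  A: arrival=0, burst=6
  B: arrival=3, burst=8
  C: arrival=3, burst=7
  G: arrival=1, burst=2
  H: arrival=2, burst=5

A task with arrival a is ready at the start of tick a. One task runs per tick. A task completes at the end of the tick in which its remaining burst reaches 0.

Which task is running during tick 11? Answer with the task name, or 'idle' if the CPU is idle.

t=0: L0/L1/L2 = A/-/- → run A
t=1: L0/L1/L2 = AG/-/- → run A
t=2: L0/L1/L2 = AGH/-/- → run A
t=3: L0/L1/L2 = GHBC/A/- → run G
t=4: L0/L1/L2 = GHBC/A/- → run G
t=5: L0/L1/L2 = HBC/A/- → run H
t=6: L0/L1/L2 = HBC/A/- → run H
t=7: L0/L1/L2 = HBC/A/- → run H
t=8: L0/L1/L2 = BC/AH/- → run B
t=9: L0/L1/L2 = BC/AH/- → run B
t=10: L0/L1/L2 = BC/AH/- → run B
t=11: L0/L1/L2 = C/AHB/- → run C
t=12: L0/L1/L2 = C/AHB/- → run C
t=13: L0/L1/L2 = C/AHB/- → run C
t=14: L0/L1/L2 = -/AHBC/- → run A
t=15: L0/L1/L2 = -/AHBC/- → run A
t=16: L0/L1/L2 = -/AHBC/- → run A
t=17: L0/L1/L2 = -/HBC/- → run H
t=18: L0/L1/L2 = -/HBC/- → run H
t=19: L0/L1/L2 = -/BC/- → run B
t=20: L0/L1/L2 = -/BC/- → run B
t=21: L0/L1/L2 = -/BC/- → run B
t=22: L0/L1/L2 = -/BC/- → run B
t=23: L0/L1/L2 = -/BC/- → run B
t=24: L0/L1/L2 = -/C/- → run C
t=25: L0/L1/L2 = -/C/- → run C
t=26: L0/L1/L2 = -/C/- → run C
t=27: L0/L1/L2 = -/C/- → run C
t=28: (idle)
t=29: (idle)
t=30: (idle)

running at tick 11 = C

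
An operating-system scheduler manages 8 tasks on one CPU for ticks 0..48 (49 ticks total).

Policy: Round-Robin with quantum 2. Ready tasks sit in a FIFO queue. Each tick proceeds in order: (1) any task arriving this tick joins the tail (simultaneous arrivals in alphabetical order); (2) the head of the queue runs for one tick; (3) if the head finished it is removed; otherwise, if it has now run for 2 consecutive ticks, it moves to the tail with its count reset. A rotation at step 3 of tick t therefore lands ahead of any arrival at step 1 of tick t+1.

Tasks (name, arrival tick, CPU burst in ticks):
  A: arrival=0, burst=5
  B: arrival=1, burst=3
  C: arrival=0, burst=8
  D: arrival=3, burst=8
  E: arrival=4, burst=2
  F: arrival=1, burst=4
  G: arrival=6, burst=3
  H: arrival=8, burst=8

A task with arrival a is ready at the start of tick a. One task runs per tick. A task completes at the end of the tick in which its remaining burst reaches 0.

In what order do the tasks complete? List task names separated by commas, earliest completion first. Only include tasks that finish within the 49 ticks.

completion order = E, B, F, A, G, C, D, H

t=0: queue=[A,C] q_used=0 → run A
t=1: queue=[A,C,B,F] q_used=1 → run A
t=2: queue=[C,B,F,A] q_used=0 → run C
t=3: queue=[C,B,F,A,D] q_used=1 → run C
t=4: queue=[B,F,A,D,C,E] q_used=0 → run B
t=5: queue=[B,F,A,D,C,E] q_used=1 → run B
t=6: queue=[F,A,D,C,E,B,G] q_used=0 → run F
t=7: queue=[F,A,D,C,E,B,G] q_used=1 → run F
t=8: queue=[A,D,C,E,B,G,F,H] q_used=0 → run A
t=9: queue=[A,D,C,E,B,G,F,H] q_used=1 → run A
t=10: queue=[D,C,E,B,G,F,H,A] q_used=0 → run D
t=11: queue=[D,C,E,B,G,F,H,A] q_used=1 → run D
t=12: queue=[C,E,B,G,F,H,A,D] q_used=0 → run C
t=13: queue=[C,E,B,G,F,H,A,D] q_used=1 → run C
t=14: queue=[E,B,G,F,H,A,D,C] q_used=0 → run E
t=15: queue=[E,B,G,F,H,A,D,C] q_used=1 → run E
t=16: queue=[B,G,F,H,A,D,C] q_used=0 → run B
t=17: queue=[G,F,H,A,D,C] q_used=0 → run G
t=18: queue=[G,F,H,A,D,C] q_used=1 → run G
t=19: queue=[F,H,A,D,C,G] q_used=0 → run F
t=20: queue=[F,H,A,D,C,G] q_used=1 → run F
t=21: queue=[H,A,D,C,G] q_used=0 → run H
t=22: queue=[H,A,D,C,G] q_used=1 → run H
t=23: queue=[A,D,C,G,H] q_used=0 → run A
t=24: queue=[D,C,G,H] q_used=0 → run D
t=25: queue=[D,C,G,H] q_used=1 → run D
t=26: queue=[C,G,H,D] q_used=0 → run C
t=27: queue=[C,G,H,D] q_used=1 → run C
t=28: queue=[G,H,D,C] q_used=0 → run G
t=29: queue=[H,D,C] q_used=0 → run H
t=30: queue=[H,D,C] q_used=1 → run H
t=31: queue=[D,C,H] q_used=0 → run D
t=32: queue=[D,C,H] q_used=1 → run D
t=33: queue=[C,H,D] q_used=0 → run C
t=34: queue=[C,H,D] q_used=1 → run C
t=35: queue=[H,D] q_used=0 → run H
t=36: queue=[H,D] q_used=1 → run H
t=37: queue=[D,H] q_used=0 → run D
t=38: queue=[D,H] q_used=1 → run D
t=39: queue=[H] q_used=0 → run H
t=40: queue=[H] q_used=1 → run H
t=41: (idle)
t=42: (idle)
t=43: (idle)
t=44: (idle)
t=45: (idle)
t=46: (idle)
t=47: (idle)
t=48: (idle)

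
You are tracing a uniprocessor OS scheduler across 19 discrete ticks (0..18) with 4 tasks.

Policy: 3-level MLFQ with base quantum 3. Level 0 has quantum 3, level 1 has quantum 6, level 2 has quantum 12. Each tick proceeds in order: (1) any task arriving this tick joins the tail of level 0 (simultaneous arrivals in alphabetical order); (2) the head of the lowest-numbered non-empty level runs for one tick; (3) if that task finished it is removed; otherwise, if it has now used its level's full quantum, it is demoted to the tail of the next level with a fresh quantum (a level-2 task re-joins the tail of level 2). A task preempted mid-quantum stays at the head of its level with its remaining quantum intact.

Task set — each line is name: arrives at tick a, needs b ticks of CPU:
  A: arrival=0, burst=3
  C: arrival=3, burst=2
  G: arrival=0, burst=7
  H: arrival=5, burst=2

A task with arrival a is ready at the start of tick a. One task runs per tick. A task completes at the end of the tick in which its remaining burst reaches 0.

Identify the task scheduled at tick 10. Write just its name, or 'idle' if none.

running at tick 10 = G

t=0: L0/L1/L2 = AG/-/- → run A
t=1: L0/L1/L2 = AG/-/- → run A
t=2: L0/L1/L2 = AG/-/- → run A
t=3: L0/L1/L2 = GC/-/- → run G
t=4: L0/L1/L2 = GC/-/- → run G
t=5: L0/L1/L2 = GCH/-/- → run G
t=6: L0/L1/L2 = CH/G/- → run C
t=7: L0/L1/L2 = CH/G/- → run C
t=8: L0/L1/L2 = H/G/- → run H
t=9: L0/L1/L2 = H/G/- → run H
t=10: L0/L1/L2 = -/G/- → run G
t=11: L0/L1/L2 = -/G/- → run G
t=12: L0/L1/L2 = -/G/- → run G
t=13: L0/L1/L2 = -/G/- → run G
t=14: (idle)
t=15: (idle)
t=16: (idle)
t=17: (idle)
t=18: (idle)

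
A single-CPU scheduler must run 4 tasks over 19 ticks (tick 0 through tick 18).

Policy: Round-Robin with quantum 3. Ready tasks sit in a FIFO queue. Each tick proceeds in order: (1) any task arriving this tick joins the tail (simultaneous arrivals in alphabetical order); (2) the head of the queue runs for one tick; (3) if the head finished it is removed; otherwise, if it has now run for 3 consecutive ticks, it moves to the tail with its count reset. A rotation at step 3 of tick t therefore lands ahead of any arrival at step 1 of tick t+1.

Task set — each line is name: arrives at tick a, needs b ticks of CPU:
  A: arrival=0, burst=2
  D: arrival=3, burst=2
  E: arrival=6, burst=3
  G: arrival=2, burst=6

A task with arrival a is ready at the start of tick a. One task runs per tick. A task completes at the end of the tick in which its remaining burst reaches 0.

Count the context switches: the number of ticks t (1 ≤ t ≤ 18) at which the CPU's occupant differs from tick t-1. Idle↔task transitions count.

t=0: queue=[A] q_used=0 → run A
t=1: queue=[A] q_used=1 → run A
t=2: queue=[G] q_used=0 → run G
t=3: queue=[G,D] q_used=1 → run G
t=4: queue=[G,D] q_used=2 → run G
t=5: queue=[D,G] q_used=0 → run D
t=6: queue=[D,G,E] q_used=1 → run D
t=7: queue=[G,E] q_used=0 → run G
t=8: queue=[G,E] q_used=1 → run G
t=9: queue=[G,E] q_used=2 → run G
t=10: queue=[E] q_used=0 → run E
t=11: queue=[E] q_used=1 → run E
t=12: queue=[E] q_used=2 → run E
t=13: (idle)
t=14: (idle)
t=15: (idle)
t=16: (idle)
t=17: (idle)
t=18: (idle)

context switches = 5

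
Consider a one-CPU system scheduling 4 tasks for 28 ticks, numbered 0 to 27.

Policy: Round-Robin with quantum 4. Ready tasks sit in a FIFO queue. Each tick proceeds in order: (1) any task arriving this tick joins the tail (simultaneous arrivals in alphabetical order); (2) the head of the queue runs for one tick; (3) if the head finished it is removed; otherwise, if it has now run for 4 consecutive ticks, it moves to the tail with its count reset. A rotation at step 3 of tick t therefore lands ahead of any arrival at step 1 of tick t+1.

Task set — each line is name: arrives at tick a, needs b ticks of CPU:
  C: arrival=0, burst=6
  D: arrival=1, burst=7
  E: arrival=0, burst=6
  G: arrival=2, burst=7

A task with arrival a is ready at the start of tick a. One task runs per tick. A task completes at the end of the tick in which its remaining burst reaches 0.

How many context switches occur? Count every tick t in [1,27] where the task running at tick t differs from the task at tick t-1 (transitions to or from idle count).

t=0: queue=[C,E] q_used=0 → run C
t=1: queue=[C,E,D] q_used=1 → run C
t=2: queue=[C,E,D,G] q_used=2 → run C
t=3: queue=[C,E,D,G] q_used=3 → run C
t=4: queue=[E,D,G,C] q_used=0 → run E
t=5: queue=[E,D,G,C] q_used=1 → run E
t=6: queue=[E,D,G,C] q_used=2 → run E
t=7: queue=[E,D,G,C] q_used=3 → run E
t=8: queue=[D,G,C,E] q_used=0 → run D
t=9: queue=[D,G,C,E] q_used=1 → run D
t=10: queue=[D,G,C,E] q_used=2 → run D
t=11: queue=[D,G,C,E] q_used=3 → run D
t=12: queue=[G,C,E,D] q_used=0 → run G
t=13: queue=[G,C,E,D] q_used=1 → run G
t=14: queue=[G,C,E,D] q_used=2 → run G
t=15: queue=[G,C,E,D] q_used=3 → run G
t=16: queue=[C,E,D,G] q_used=0 → run C
t=17: queue=[C,E,D,G] q_used=1 → run C
t=18: queue=[E,D,G] q_used=0 → run E
t=19: queue=[E,D,G] q_used=1 → run E
t=20: queue=[D,G] q_used=0 → run D
t=21: queue=[D,G] q_used=1 → run D
t=22: queue=[D,G] q_used=2 → run D
t=23: queue=[G] q_used=0 → run G
t=24: queue=[G] q_used=1 → run G
t=25: queue=[G] q_used=2 → run G
t=26: (idle)
t=27: (idle)

context switches = 8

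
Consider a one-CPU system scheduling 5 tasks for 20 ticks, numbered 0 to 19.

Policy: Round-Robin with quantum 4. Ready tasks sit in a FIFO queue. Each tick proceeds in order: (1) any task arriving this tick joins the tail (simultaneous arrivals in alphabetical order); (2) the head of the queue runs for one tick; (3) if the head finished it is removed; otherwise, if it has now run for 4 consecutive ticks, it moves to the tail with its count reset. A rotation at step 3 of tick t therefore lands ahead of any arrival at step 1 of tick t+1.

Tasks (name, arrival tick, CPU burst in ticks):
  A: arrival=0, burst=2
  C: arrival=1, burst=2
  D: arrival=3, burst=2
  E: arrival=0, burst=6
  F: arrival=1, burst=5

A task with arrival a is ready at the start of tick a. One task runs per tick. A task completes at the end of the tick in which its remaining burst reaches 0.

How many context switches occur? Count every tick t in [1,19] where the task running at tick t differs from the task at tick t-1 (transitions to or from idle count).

t=0: queue=[A,E] q_used=0 → run A
t=1: queue=[A,E,C,F] q_used=1 → run A
t=2: queue=[E,C,F] q_used=0 → run E
t=3: queue=[E,C,F,D] q_used=1 → run E
t=4: queue=[E,C,F,D] q_used=2 → run E
t=5: queue=[E,C,F,D] q_used=3 → run E
t=6: queue=[C,F,D,E] q_used=0 → run C
t=7: queue=[C,F,D,E] q_used=1 → run C
t=8: queue=[F,D,E] q_used=0 → run F
t=9: queue=[F,D,E] q_used=1 → run F
t=10: queue=[F,D,E] q_used=2 → run F
t=11: queue=[F,D,E] q_used=3 → run F
t=12: queue=[D,E,F] q_used=0 → run D
t=13: queue=[D,E,F] q_used=1 → run D
t=14: queue=[E,F] q_used=0 → run E
t=15: queue=[E,F] q_used=1 → run E
t=16: queue=[F] q_used=0 → run F
t=17: (idle)
t=18: (idle)
t=19: (idle)

context switches = 7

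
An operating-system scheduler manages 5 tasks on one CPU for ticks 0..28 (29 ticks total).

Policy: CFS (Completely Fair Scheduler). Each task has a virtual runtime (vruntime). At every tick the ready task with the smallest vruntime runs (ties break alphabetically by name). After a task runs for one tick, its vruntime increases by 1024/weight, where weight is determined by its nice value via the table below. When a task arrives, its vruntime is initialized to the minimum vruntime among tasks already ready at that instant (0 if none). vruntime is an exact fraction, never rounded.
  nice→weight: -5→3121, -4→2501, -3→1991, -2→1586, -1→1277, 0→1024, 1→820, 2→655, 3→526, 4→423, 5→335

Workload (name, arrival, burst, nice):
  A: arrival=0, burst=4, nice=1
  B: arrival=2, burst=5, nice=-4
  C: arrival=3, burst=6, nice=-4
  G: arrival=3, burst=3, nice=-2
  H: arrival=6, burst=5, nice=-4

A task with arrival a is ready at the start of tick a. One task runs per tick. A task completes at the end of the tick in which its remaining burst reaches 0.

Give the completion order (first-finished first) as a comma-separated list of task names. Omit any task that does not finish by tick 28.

completion order = A, G, B, C, H

t=0: vr[A=0] → run A
t=1: vr[A=256/205] → run A
t=2: vr[A=512/205 B=512/205] → run A
t=3: vr[A=768/205 B=512/205 C=512/205 G=512/205] → run B
t=4: vr[A=768/205 B=36352/12505 C=512/205 G=512/205] → run C
t=5: vr[A=768/205 B=36352/12505 C=36352/12505 G=512/205] → run G
t=6: vr[A=768/205 B=36352/12505 C=36352/12505 G=510976/162565 H=36352/12505] → run B
t=7: vr[A=768/205 B=41472/12505 C=36352/12505 G=510976/162565 H=36352/12505] → run C
t=8: vr[A=768/205 B=41472/12505 C=41472/12505 G=510976/162565 H=36352/12505] → run H
t=9: vr[A=768/205 B=41472/12505 C=41472/12505 G=510976/162565 H=41472/12505] → run G
t=10: vr[A=768/205 B=41472/12505 C=41472/12505 G=615936/162565 H=41472/12505] → run B
t=11: vr[A=768/205 B=46592/12505 C=41472/12505 G=615936/162565 H=41472/12505] → run C
t=12: vr[A=768/205 B=46592/12505 C=46592/12505 G=615936/162565 H=41472/12505] → run H
t=13: vr[A=768/205 B=46592/12505 C=46592/12505 G=615936/162565 H=46592/12505] → run B
t=14: vr[A=768/205 B=51712/12505 C=46592/12505 G=615936/162565 H=46592/12505] → run C
t=15: vr[A=768/205 B=51712/12505 C=51712/12505 G=615936/162565 H=46592/12505] → run H
t=16: vr[A=768/205 B=51712/12505 C=51712/12505 G=615936/162565 H=51712/12505] → run A
t=17: vr[B=51712/12505 C=51712/12505 G=615936/162565 H=51712/12505] → run G
t=18: vr[B=51712/12505 C=51712/12505 H=51712/12505] → run B
t=19: vr[C=51712/12505 H=51712/12505] → run C
t=20: vr[C=56832/12505 H=51712/12505] → run H
t=21: vr[C=56832/12505 H=56832/12505] → run C
t=22: vr[H=56832/12505] → run H
t=23: (idle)
t=24: (idle)
t=25: (idle)
t=26: (idle)
t=27: (idle)
t=28: (idle)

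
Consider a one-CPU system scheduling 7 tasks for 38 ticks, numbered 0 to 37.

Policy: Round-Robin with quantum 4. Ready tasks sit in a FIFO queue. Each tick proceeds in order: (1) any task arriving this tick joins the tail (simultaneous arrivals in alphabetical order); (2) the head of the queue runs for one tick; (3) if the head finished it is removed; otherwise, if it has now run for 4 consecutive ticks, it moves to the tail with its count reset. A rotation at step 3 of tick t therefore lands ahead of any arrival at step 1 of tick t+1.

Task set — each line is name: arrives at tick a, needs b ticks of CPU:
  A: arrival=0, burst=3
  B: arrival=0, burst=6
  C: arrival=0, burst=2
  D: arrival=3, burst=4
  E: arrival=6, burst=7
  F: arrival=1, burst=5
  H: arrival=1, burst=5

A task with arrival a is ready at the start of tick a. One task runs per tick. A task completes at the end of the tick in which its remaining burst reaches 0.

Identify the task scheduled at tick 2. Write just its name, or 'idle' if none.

running at tick 2 = A

t=0: queue=[A,B,C] q_used=0 → run A
t=1: queue=[A,B,C,F,H] q_used=1 → run A
t=2: queue=[A,B,C,F,H] q_used=2 → run A
t=3: queue=[B,C,F,H,D] q_used=0 → run B
t=4: queue=[B,C,F,H,D] q_used=1 → run B
t=5: queue=[B,C,F,H,D] q_used=2 → run B
t=6: queue=[B,C,F,H,D,E] q_used=3 → run B
t=7: queue=[C,F,H,D,E,B] q_used=0 → run C
t=8: queue=[C,F,H,D,E,B] q_used=1 → run C
t=9: queue=[F,H,D,E,B] q_used=0 → run F
t=10: queue=[F,H,D,E,B] q_used=1 → run F
t=11: queue=[F,H,D,E,B] q_used=2 → run F
t=12: queue=[F,H,D,E,B] q_used=3 → run F
t=13: queue=[H,D,E,B,F] q_used=0 → run H
t=14: queue=[H,D,E,B,F] q_used=1 → run H
t=15: queue=[H,D,E,B,F] q_used=2 → run H
t=16: queue=[H,D,E,B,F] q_used=3 → run H
t=17: queue=[D,E,B,F,H] q_used=0 → run D
t=18: queue=[D,E,B,F,H] q_used=1 → run D
t=19: queue=[D,E,B,F,H] q_used=2 → run D
t=20: queue=[D,E,B,F,H] q_used=3 → run D
t=21: queue=[E,B,F,H] q_used=0 → run E
t=22: queue=[E,B,F,H] q_used=1 → run E
t=23: queue=[E,B,F,H] q_used=2 → run E
t=24: queue=[E,B,F,H] q_used=3 → run E
t=25: queue=[B,F,H,E] q_used=0 → run B
t=26: queue=[B,F,H,E] q_used=1 → run B
t=27: queue=[F,H,E] q_used=0 → run F
t=28: queue=[H,E] q_used=0 → run H
t=29: queue=[E] q_used=0 → run E
t=30: queue=[E] q_used=1 → run E
t=31: queue=[E] q_used=2 → run E
t=32: (idle)
t=33: (idle)
t=34: (idle)
t=35: (idle)
t=36: (idle)
t=37: (idle)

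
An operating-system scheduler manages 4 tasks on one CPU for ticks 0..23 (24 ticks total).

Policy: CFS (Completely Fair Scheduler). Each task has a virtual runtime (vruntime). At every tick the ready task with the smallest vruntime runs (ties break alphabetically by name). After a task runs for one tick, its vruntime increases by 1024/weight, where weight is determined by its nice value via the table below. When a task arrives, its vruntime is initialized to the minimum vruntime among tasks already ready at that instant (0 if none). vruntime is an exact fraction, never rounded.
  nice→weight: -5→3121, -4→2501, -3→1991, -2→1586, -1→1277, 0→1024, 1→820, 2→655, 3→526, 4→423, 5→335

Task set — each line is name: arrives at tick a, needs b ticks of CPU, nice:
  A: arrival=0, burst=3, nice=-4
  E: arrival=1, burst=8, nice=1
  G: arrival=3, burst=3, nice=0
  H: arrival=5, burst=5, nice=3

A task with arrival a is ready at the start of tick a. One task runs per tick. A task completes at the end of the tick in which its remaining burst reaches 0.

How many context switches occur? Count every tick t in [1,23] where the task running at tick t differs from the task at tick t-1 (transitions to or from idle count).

context switches = 15

t=0: vr[A=0] → run A
t=1: vr[A=1024/2501 E=1024/2501] → run A
t=2: vr[A=2048/2501 E=1024/2501] → run E
t=3: vr[A=2048/2501 E=20736/12505 G=2048/2501] → run A
t=4: vr[E=20736/12505 G=2048/2501] → run G
t=5: vr[E=20736/12505 G=4549/2501 H=20736/12505] → run E
t=6: vr[E=36352/12505 G=4549/2501 H=20736/12505] → run H
t=7: vr[E=36352/12505 G=4549/2501 H=11856128/3288815] → run G
t=8: vr[E=36352/12505 G=7050/2501 H=11856128/3288815] → run G
t=9: vr[E=36352/12505 H=11856128/3288815] → run E
t=10: vr[E=51968/12505 H=11856128/3288815] → run H
t=11: vr[E=51968/12505 H=18258688/3288815] → run E
t=12: vr[E=67584/12505 H=18258688/3288815] → run E
t=13: vr[E=16640/2501 H=18258688/3288815] → run H
t=14: vr[E=16640/2501 H=24661248/3288815] → run E
t=15: vr[E=98816/12505 H=24661248/3288815] → run H
t=16: vr[E=98816/12505 H=31063808/3288815] → run E
t=17: vr[E=114432/12505 H=31063808/3288815] → run E
t=18: vr[H=31063808/3288815] → run H
t=19: (idle)
t=20: (idle)
t=21: (idle)
t=22: (idle)
t=23: (idle)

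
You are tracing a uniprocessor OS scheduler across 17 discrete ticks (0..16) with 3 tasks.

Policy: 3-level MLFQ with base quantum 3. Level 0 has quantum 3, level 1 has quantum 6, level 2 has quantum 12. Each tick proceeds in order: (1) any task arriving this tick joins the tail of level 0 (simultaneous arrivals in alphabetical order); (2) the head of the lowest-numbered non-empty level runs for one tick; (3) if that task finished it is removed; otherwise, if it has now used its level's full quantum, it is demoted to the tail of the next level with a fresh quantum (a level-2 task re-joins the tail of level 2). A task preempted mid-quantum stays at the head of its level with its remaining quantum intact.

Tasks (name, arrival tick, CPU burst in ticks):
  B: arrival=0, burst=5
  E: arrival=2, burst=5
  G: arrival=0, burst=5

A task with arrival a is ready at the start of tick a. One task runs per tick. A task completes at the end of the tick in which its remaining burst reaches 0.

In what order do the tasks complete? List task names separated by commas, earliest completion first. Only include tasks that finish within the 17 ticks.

completion order = B, G, E

t=0: L0/L1/L2 = BG/-/- → run B
t=1: L0/L1/L2 = BG/-/- → run B
t=2: L0/L1/L2 = BGE/-/- → run B
t=3: L0/L1/L2 = GE/B/- → run G
t=4: L0/L1/L2 = GE/B/- → run G
t=5: L0/L1/L2 = GE/B/- → run G
t=6: L0/L1/L2 = E/BG/- → run E
t=7: L0/L1/L2 = E/BG/- → run E
t=8: L0/L1/L2 = E/BG/- → run E
t=9: L0/L1/L2 = -/BGE/- → run B
t=10: L0/L1/L2 = -/BGE/- → run B
t=11: L0/L1/L2 = -/GE/- → run G
t=12: L0/L1/L2 = -/GE/- → run G
t=13: L0/L1/L2 = -/E/- → run E
t=14: L0/L1/L2 = -/E/- → run E
t=15: (idle)
t=16: (idle)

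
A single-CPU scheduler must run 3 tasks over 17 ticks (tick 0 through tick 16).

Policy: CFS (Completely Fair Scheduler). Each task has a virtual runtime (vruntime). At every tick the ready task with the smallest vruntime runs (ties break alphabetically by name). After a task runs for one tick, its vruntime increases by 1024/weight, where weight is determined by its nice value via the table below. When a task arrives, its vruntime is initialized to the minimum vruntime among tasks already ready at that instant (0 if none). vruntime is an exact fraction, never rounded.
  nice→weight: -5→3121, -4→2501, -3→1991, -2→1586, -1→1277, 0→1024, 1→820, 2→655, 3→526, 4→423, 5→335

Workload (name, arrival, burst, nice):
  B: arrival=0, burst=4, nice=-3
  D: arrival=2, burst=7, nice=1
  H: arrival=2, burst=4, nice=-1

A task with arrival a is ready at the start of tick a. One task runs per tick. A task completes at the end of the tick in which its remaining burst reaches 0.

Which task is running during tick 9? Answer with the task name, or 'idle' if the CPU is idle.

running at tick 9 = H

t=0: vr[B=0] → run B
t=1: vr[B=1024/1991] → run B
t=2: vr[B=2048/1991 D=2048/1991 H=2048/1991] → run B
t=3: vr[B=3072/1991 D=2048/1991 H=2048/1991] → run D
t=4: vr[B=3072/1991 D=929536/408155 H=2048/1991] → run H
t=5: vr[B=3072/1991 D=929536/408155 H=4654080/2542507] → run B
t=6: vr[D=929536/408155 H=4654080/2542507] → run H
t=7: vr[D=929536/408155 H=6692864/2542507] → run D
t=8: vr[D=1439232/408155 H=6692864/2542507] → run H
t=9: vr[D=1439232/408155 H=8731648/2542507] → run H
t=10: vr[D=1439232/408155] → run D
t=11: vr[D=1948928/408155] → run D
t=12: vr[D=2458624/408155] → run D
t=13: vr[D=593664/81631] → run D
t=14: vr[D=3478016/408155] → run D
t=15: (idle)
t=16: (idle)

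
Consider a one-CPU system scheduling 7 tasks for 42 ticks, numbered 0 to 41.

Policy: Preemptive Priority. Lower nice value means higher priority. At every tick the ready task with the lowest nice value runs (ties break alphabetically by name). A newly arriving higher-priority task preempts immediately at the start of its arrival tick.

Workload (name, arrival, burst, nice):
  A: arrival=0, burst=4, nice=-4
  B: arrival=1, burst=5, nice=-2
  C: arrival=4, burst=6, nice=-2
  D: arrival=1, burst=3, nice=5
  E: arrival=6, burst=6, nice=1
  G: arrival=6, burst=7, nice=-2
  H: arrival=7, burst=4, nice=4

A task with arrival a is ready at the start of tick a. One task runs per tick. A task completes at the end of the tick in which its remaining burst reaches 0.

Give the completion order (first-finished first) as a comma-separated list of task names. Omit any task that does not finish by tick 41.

completion order = A, B, C, G, E, H, D

t=0: ready={A} → run A
t=1: ready={A,B,D} → run A
t=2: ready={A,B,D} → run A
t=3: ready={A,B,D} → run A
t=4: ready={B,C,D} → run B
t=5: ready={B,C,D} → run B
t=6: ready={B,C,D,E,G} → run B
t=7: ready={B,C,D,E,G,H} → run B
t=8: ready={B,C,D,E,G,H} → run B
t=9: ready={C,D,E,G,H} → run C
t=10: ready={C,D,E,G,H} → run C
t=11: ready={C,D,E,G,H} → run C
t=12: ready={C,D,E,G,H} → run C
t=13: ready={C,D,E,G,H} → run C
t=14: ready={C,D,E,G,H} → run C
t=15: ready={D,E,G,H} → run G
t=16: ready={D,E,G,H} → run G
t=17: ready={D,E,G,H} → run G
t=18: ready={D,E,G,H} → run G
t=19: ready={D,E,G,H} → run G
t=20: ready={D,E,G,H} → run G
t=21: ready={D,E,G,H} → run G
t=22: ready={D,E,H} → run E
t=23: ready={D,E,H} → run E
t=24: ready={D,E,H} → run E
t=25: ready={D,E,H} → run E
t=26: ready={D,E,H} → run E
t=27: ready={D,E,H} → run E
t=28: ready={D,H} → run H
t=29: ready={D,H} → run H
t=30: ready={D,H} → run H
t=31: ready={D,H} → run H
t=32: ready={D} → run D
t=33: ready={D} → run D
t=34: ready={D} → run D
t=35: (idle)
t=36: (idle)
t=37: (idle)
t=38: (idle)
t=39: (idle)
t=40: (idle)
t=41: (idle)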